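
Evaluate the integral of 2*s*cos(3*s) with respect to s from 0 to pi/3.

-4/9

Integrate by parts once (u = s, dv = 2*cos(3*s) ds).
An antiderivative is F(s) = 2*s*sin(3*s)/3 + 2*cos(3*s)/9.
Then F(pi/3) - F(0) = (-2/9) - (2/9) = -4/9.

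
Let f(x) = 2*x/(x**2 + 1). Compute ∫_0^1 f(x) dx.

log(2)

Let u = x**2 + 1, so du = 2*x dx. When x = 0, u = 1; when x = 1, u = 2.
The integral becomes ∫ 1/u du from 1 to 2, with antiderivative log(u).
Back in x: F(x) = log(x**2 + 1).
Then F(1) - F(0) = (log(2)) - (0) = log(2).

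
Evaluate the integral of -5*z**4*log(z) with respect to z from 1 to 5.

Integrate by parts once (u = ln z, dv = -5*z**4 dz).
An antiderivative is F(z) = -z**5*(5*log(z) - 1)/5.
Then F(5) - F(1) = (625 - 3125*log(5)) - (1/5) = 3124/5 - 3125*log(5).

3124/5 - 3125*log(5)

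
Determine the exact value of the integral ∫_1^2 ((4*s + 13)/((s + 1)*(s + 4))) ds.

log(81/20)

Factor the denominator: s**2 + 5*s + 4 = (s + 4)(s + 1).
Partial fractions: (4*s + 13)/((s + 1)*(s + 4)) = 1/(s + 4) + 3/(s + 1).
An antiderivative is F(s) = 3*log(s + 1) + log(s + 4).
Then F(2) - F(1) = (log(2) + 4*log(3)) - (log(40)) = log(81/20).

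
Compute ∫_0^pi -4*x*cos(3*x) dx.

Integrate by parts once (u = x, dv = -4*cos(3*x) dx).
An antiderivative is F(x) = -4*x*sin(3*x)/3 - 4*cos(3*x)/9.
Then F(pi) - F(0) = (4/9) - (-4/9) = 8/9.

8/9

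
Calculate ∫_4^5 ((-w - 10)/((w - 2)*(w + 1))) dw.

Factor the denominator: w**2 - w - 2 = (w + 1)(w - 2).
Partial fractions: (-w - 10)/((w - 2)*(w + 1)) = 3/(w + 1) - 4/(w - 2).
An antiderivative is F(w) = -4*log(w - 2) + 3*log(w + 1).
Then F(5) - F(4) = (log(8/3)) - (-4*log(2) + 3*log(5)) = -3*log(5) - log(3) + 7*log(2).

-3*log(5) - log(3) + 7*log(2)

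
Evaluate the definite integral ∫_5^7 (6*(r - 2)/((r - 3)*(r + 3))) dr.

-9*log(2) + 5*log(5)

Factor the denominator: r**2 - 9 = (r + 3)(r - 3).
Partial fractions: 6*(r - 2)/((r - 3)*(r + 3)) = 5/(r + 3) + 1/(r - 3).
An antiderivative is F(r) = log(r - 3) + 5*log(r + 3).
Then F(7) - F(5) = (7*log(2) + 5*log(5)) - (16*log(2)) = -9*log(2) + 5*log(5).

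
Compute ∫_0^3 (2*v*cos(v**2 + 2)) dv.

sin(11) - sin(2)

Let u = v**2 + 2, so du = 2*v dv. When v = 0, u = 2; when v = 3, u = 11.
The integral becomes ∫ cos(u) du from 2 to 11, with antiderivative sin(u).
Back in v: F(v) = sin(v**2 + 2).
Then F(3) - F(0) = (sin(11)) - (sin(2)) = sin(11) - sin(2).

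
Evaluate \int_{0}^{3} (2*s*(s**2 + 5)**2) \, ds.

873

Let u = s**2 + 5, so du = 2*s ds. When s = 0, u = 5; when s = 3, u = 14.
The integral becomes ∫ u**2 du from 5 to 14, with antiderivative u**3/3.
Back in s: F(s) = (s**2 + 5)**3/3.
Then F(3) - F(0) = (2744/3) - (125/3) = 873.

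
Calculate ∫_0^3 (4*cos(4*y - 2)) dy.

sin(10) + sin(2)

Let u = 4*y - 2, so du = 4 dy. When y = 0, u = -2; when y = 3, u = 10.
The integral becomes ∫ cos(u) du from -2 to 10, with antiderivative sin(u).
Back in y: F(y) = sin(4*y - 2).
Then F(3) - F(0) = (sin(10)) - (-sin(2)) = sin(10) + sin(2).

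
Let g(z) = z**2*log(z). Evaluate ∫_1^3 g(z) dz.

Integrate by parts once (u = ln z, dv = z**2 dz).
An antiderivative is F(z) = z**3*(3*log(z) - 1)/9.
Then F(3) - F(1) = (-3 + 9*log(3)) - (-1/9) = -26/9 + 9*log(3).

-26/9 + 9*log(3)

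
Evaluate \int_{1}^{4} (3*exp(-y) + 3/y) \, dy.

-3*exp(-4) + 3*exp(-1) + 6*log(2)

An antiderivative is F(y) = 3*log(y) - 3*exp(-y).
Then F(4) - F(1) = (-3*exp(-4) + 6*log(2)) - (-3*exp(-1)) = -3*exp(-4) + 3*exp(-1) + 6*log(2).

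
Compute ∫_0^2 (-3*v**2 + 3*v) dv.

-2

By the power rule, an antiderivative is F(v) = -v**3 + 3*v**2/2.
Then F(2) - F(0) = (-2) - (0) = -2.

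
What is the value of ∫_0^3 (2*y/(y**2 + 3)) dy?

log(4)

Let u = y**2 + 3, so du = 2*y dy. When y = 0, u = 3; when y = 3, u = 12.
The integral becomes ∫ 1/u du from 3 to 12, with antiderivative log(u).
Back in y: F(y) = log(y**2 + 3).
Then F(3) - F(0) = (log(12)) - (log(3)) = log(4).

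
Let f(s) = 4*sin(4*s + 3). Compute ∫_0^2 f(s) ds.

Let u = 4*s + 3, so du = 4 ds. When s = 0, u = 3; when s = 2, u = 11.
The integral becomes ∫ sin(u) du from 3 to 11, with antiderivative -cos(u).
Back in s: F(s) = -cos(4*s + 3).
Then F(2) - F(0) = (-cos(11)) - (-cos(3)) = cos(3) - cos(11).

cos(3) - cos(11)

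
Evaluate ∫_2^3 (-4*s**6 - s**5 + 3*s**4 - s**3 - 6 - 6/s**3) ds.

By the power rule, an antiderivative is F(s) = -4*s**7/7 - s**6/6 + 3*s**5/5 - s**4/4 - 6*s + 3/s**2.
Then F(3) - F(2) = (-530599/420) - (-33541/420) = -82843/70.

-82843/70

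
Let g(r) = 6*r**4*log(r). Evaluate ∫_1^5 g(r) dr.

Integrate by parts once (u = ln r, dv = 6*r**4 dr).
An antiderivative is F(r) = 6*r**5*(5*log(r) - 1)/25.
Then F(5) - F(1) = (-750 + 3750*log(5)) - (-6/25) = -18744/25 + 3750*log(5).

-18744/25 + 3750*log(5)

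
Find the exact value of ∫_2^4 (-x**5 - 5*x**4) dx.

-1664

By the power rule, an antiderivative is F(x) = -x**6/6 - x**5.
Then F(4) - F(2) = (-5120/3) - (-128/3) = -1664.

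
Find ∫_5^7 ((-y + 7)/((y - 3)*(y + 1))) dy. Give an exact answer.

Factor the denominator: y**2 - 2*y - 3 = (y + 1)(y - 3).
Partial fractions: (-y + 7)/((y - 3)*(y + 1)) = -2/(y + 1) + 1/(y - 3).
An antiderivative is F(y) = log(y - 3) - 2*log(y + 1).
Then F(7) - F(5) = (-log(16)) - (-log(18)) = log(9/8).

log(9/8)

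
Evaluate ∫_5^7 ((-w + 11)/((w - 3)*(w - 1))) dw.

Factor the denominator: w**2 - 4*w + 3 = (w - 1)(w - 3).
Partial fractions: (-w + 11)/((w - 3)*(w - 1)) = -5/(w - 1) + 4/(w - 3).
An antiderivative is F(w) = 4*log(w - 3) - 5*log(w - 1).
Then F(7) - F(5) = (-5*log(3) + 3*log(2)) - (-log(64)) = -5*log(3) + 9*log(2).

-5*log(3) + 9*log(2)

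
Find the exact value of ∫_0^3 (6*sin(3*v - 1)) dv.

-2*cos(8) + 2*cos(1)

Let u = 3*v - 1, so du = 3 dv. When v = 0, u = -1; when v = 3, u = 8.
The integral becomes 2·∫ sin(u) du from -1 to 8, with antiderivative -2*cos(u).
Back in v: F(v) = -2*cos(3*v - 1).
Then F(3) - F(0) = (-2*cos(8)) - (-2*cos(1)) = -2*cos(8) + 2*cos(1).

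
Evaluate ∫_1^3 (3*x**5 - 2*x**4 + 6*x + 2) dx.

1476/5

By the power rule, an antiderivative is F(x) = x**6/2 - 2*x**5/5 + 3*x**2 + 2*x.
Then F(3) - F(1) = (3003/10) - (51/10) = 1476/5.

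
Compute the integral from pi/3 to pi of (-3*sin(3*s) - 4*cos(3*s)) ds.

0

An antiderivative is F(s) = -4*sin(3*s)/3 + cos(3*s).
Then F(pi) - F(pi/3) = (-1) - (-1) = 0.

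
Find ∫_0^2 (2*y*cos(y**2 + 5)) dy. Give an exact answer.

Let u = y**2 + 5, so du = 2*y dy. When y = 0, u = 5; when y = 2, u = 9.
The integral becomes ∫ cos(u) du from 5 to 9, with antiderivative sin(u).
Back in y: F(y) = sin(y**2 + 5).
Then F(2) - F(0) = (sin(9)) - (sin(5)) = sin(9) - sin(5).

sin(9) - sin(5)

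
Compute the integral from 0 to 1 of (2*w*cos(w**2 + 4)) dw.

Let u = w**2 + 4, so du = 2*w dw. When w = 0, u = 4; when w = 1, u = 5.
The integral becomes ∫ cos(u) du from 4 to 5, with antiderivative sin(u).
Back in w: F(w) = sin(w**2 + 4).
Then F(1) - F(0) = (sin(5)) - (sin(4)) = sin(5) - sin(4).

sin(5) - sin(4)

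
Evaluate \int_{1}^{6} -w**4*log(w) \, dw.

311 - 7776*log(6)/5

Integrate by parts once (u = ln w, dv = -w**4 dw).
An antiderivative is F(w) = -w**5*(5*log(w) - 1)/25.
Then F(6) - F(1) = (7776/25 - 7776*log(6)/5) - (1/25) = 311 - 7776*log(6)/5.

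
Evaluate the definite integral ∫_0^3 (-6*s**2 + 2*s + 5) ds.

By the power rule, an antiderivative is F(s) = -2*s**3 + s**2 + 5*s.
Then F(3) - F(0) = (-30) - (0) = -30.

-30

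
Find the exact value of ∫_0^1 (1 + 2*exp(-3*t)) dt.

An antiderivative is F(t) = t - 2*exp(-3*t)/3.
Then F(1) - F(0) = (1 - 2*exp(-3)/3) - (-2/3) = 5/3 - 2*exp(-3)/3.

5/3 - 2*exp(-3)/3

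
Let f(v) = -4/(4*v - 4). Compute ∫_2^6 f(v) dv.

-log(5)

An antiderivative is F(v) = -log(4*v - 4).
Then F(6) - F(2) = (-log(20)) - (-log(4)) = -log(5).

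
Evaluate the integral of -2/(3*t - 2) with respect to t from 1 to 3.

-2*log(7)/3

An antiderivative is F(t) = -2*log(3*t - 2)/3.
Then F(3) - F(1) = (-2*log(7)/3) - (0) = -2*log(7)/3.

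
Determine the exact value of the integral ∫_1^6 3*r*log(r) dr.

Integrate by parts once (u = ln r, dv = 3*r dr).
An antiderivative is F(r) = 3*r**2*(2*log(r) - 1)/4.
Then F(6) - F(1) = (-27 + 54*log(2) + 54*log(3)) - (-3/4) = -105/4 + 54*log(2) + 54*log(3).

-105/4 + 54*log(2) + 54*log(3)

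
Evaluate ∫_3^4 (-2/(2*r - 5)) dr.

-log(3)

An antiderivative is F(r) = -log(2*r - 5).
Then F(4) - F(3) = (-log(3)) - (0) = -log(3).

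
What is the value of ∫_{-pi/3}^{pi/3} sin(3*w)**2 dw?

Use the identity sin^2(3*w) = (1 - cos(6*w))/2.
An antiderivative is F(w) = w/2 - sin(6*w)/12.
Then F(pi/3) - F(-pi/3) = (pi/6) - (-pi/6) = pi/3.

pi/3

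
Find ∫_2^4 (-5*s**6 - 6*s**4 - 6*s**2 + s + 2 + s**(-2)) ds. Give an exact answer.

By the power rule, an antiderivative is F(s) = -5*s**7/7 - 6*s**5/5 - 2*s**3 + s**2/2 + 2*s - 1/s.
Then F(4) - F(2) = (-1826147/140) - (-9823/70) = -1806501/140.

-1806501/140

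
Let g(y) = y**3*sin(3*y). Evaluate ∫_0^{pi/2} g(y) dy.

Integrate by parts 3 times (u = y^3, dv = sin(3*y) dy).
An antiderivative is F(y) = -y**3*cos(3*y)/3 + y**2*sin(3*y)/3 + 2*y*cos(3*y)/9 - 2*sin(3*y)/27.
Then F(pi/2) - F(0) = (2/27 - pi**2/12) - (0) = 2/27 - pi**2/12.

2/27 - pi**2/12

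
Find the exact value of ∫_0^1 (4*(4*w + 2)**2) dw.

Let u = 4*w + 2, so du = 4 dw. When w = 0, u = 2; when w = 1, u = 6.
The integral becomes ∫ u**2 du from 2 to 6, with antiderivative u**3/3.
Back in w: F(w) = (4*w + 2)**3/3.
Then F(1) - F(0) = (72) - (8/3) = 208/3.

208/3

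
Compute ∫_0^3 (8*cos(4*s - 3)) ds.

Let u = 4*s - 3, so du = 4 ds. When s = 0, u = -3; when s = 3, u = 9.
The integral becomes 2·∫ cos(u) du from -3 to 9, with antiderivative 2*sin(u).
Back in s: F(s) = 2*sin(4*s - 3).
Then F(3) - F(0) = (2*sin(9)) - (-2*sin(3)) = 2*sin(3) + 2*sin(9).

2*sin(3) + 2*sin(9)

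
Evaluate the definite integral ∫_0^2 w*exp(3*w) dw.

Integrate by parts once (u = w, dv = exp(3*w) dw).
An antiderivative is F(w) = (3*w - 1)*exp(3*w)/9.
Then F(2) - F(0) = (5*exp(6)/9) - (-1/9) = 1/9 + 5*exp(6)/9.

1/9 + 5*exp(6)/9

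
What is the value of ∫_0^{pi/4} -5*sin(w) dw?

-5 + 5*sqrt(2)/2

An antiderivative is F(w) = 5*cos(w).
Then F(pi/4) - F(0) = (5*sqrt(2)/2) - (5) = -5 + 5*sqrt(2)/2.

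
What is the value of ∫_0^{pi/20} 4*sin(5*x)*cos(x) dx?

-sqrt(5)/8 - sqrt(10 - 2*sqrt(5))/12 + 17/24

Use the identity sin(5*x)cos(x) = [sin(6*x) + sin(4*x)]/2.
An antiderivative is F(x) = -cos(4*x)/2 - cos(6*x)/3.
Then F(pi/20) - F(0) = (-sqrt(5)/8 - sqrt(10 - 2*sqrt(5))/12 - 1/8) - (-5/6) = -sqrt(5)/8 - sqrt(10 - 2*sqrt(5))/12 + 17/24.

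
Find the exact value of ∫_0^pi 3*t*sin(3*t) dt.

Integrate by parts once (u = t, dv = 3*sin(3*t) dt).
An antiderivative is F(t) = -t*cos(3*t) + sin(3*t)/3.
Then F(pi) - F(0) = (pi) - (0) = pi.

pi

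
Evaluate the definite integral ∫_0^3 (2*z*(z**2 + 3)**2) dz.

567

Let u = z**2 + 3, so du = 2*z dz. When z = 0, u = 3; when z = 3, u = 12.
The integral becomes ∫ u**2 du from 3 to 12, with antiderivative u**3/3.
Back in z: F(z) = (z**2 + 3)**3/3.
Then F(3) - F(0) = (576) - (9) = 567.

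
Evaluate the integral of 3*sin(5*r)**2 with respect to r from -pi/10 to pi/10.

Use the identity sin^2(5*r) = (1 - cos(10*r))/2.
An antiderivative is F(r) = 3*r/2 - 3*sin(10*r)/20.
Then F(pi/10) - F(-pi/10) = (3*pi/20) - (-3*pi/20) = 3*pi/10.

3*pi/10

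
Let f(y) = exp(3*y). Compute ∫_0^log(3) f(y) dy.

Let u = exp(y), so du = exp(y) dy. When y = 0, u = 1; when y = log(3), u = 3.
The integral becomes ∫ u**2 du from 1 to 3, with antiderivative u**3/3.
Back in y: F(y) = exp(3*y)/3.
Then F(log(3)) - F(0) = (9) - (1/3) = 26/3.

26/3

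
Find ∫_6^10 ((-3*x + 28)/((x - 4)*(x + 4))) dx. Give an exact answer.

Factor the denominator: x**2 - 16 = (x + 4)(x - 4).
Partial fractions: (-3*x + 28)/((x - 4)*(x + 4)) = -5/(x + 4) + 2/(x - 4).
An antiderivative is F(x) = 2*log(x - 4) - 5*log(x + 4).
Then F(10) - F(6) = (-5*log(7) - 3*log(2) + 2*log(3)) - (-5*log(5) - 3*log(2)) = -5*log(7) + 2*log(3) + 5*log(5).

-5*log(7) + 2*log(3) + 5*log(5)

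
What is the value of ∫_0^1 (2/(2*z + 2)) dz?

An antiderivative is F(z) = log(2*z + 2).
Then F(1) - F(0) = (log(4)) - (log(2)) = log(2).

log(2)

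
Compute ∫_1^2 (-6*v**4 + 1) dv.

By the power rule, an antiderivative is F(v) = -6*v**5/5 + v.
Then F(2) - F(1) = (-182/5) - (-1/5) = -181/5.

-181/5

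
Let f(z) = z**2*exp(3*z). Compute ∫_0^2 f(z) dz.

-2/27 + 26*exp(6)/27

Integrate by parts twice (u = z^2, dv = exp(3*z) dz).
An antiderivative is F(z) = (9*z**2 - 6*z + 2)*exp(3*z)/27.
Then F(2) - F(0) = (26*exp(6)/27) - (2/27) = -2/27 + 26*exp(6)/27.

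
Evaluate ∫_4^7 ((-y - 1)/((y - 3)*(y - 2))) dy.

Factor the denominator: y**2 - 5*y + 6 = (y - 2)(y - 3).
Partial fractions: (-y - 1)/((y - 3)*(y - 2)) = 3/(y - 2) - 4/(y - 3).
An antiderivative is F(y) = -4*log(y - 3) + 3*log(y - 2).
Then F(7) - F(4) = (-8*log(2) + 3*log(5)) - (log(8)) = -11*log(2) + 3*log(5).

-11*log(2) + 3*log(5)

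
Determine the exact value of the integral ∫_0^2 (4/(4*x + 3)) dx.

An antiderivative is F(x) = log(4*x + 3).
Then F(2) - F(0) = (log(11)) - (log(3)) = log(11/3).

log(11/3)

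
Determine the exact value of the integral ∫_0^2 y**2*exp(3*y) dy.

-2/27 + 26*exp(6)/27

Integrate by parts twice (u = y^2, dv = exp(3*y) dy).
An antiderivative is F(y) = (9*y**2 - 6*y + 2)*exp(3*y)/27.
Then F(2) - F(0) = (26*exp(6)/27) - (2/27) = -2/27 + 26*exp(6)/27.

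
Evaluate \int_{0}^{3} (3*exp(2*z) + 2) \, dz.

An antiderivative is F(z) = 3*exp(2*z)/2 + 2*z.
Then F(3) - F(0) = (6 + 3*exp(6)/2) - (3/2) = 9/2 + 3*exp(6)/2.

9/2 + 3*exp(6)/2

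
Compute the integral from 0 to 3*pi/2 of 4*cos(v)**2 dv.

3*pi

Use the identity cos^2(v) = (1 + cos(2*v))/2.
An antiderivative is F(v) = 2*v + sin(2*v).
Then F(3*pi/2) - F(0) = (3*pi) - (0) = 3*pi.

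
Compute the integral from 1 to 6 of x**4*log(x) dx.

Integrate by parts once (u = ln x, dv = x**4 dx).
An antiderivative is F(x) = x**5*(5*log(x) - 1)/25.
Then F(6) - F(1) = (-7776/25 + 7776*log(6)/5) - (-1/25) = -311 + 7776*log(6)/5.

-311 + 7776*log(6)/5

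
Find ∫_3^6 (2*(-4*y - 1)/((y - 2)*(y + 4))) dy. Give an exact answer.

-5*log(5) - 11*log(2) + 5*log(7)

Factor the denominator: y**2 + 2*y - 8 = (y + 4)(y - 2).
Partial fractions: 2*(-4*y - 1)/((y - 2)*(y + 4)) = -5/(y + 4) - 3/(y - 2).
An antiderivative is F(y) = -3*log(y - 2) - 5*log(y + 4).
Then F(6) - F(3) = (-5*log(5) - 11*log(2)) - (-5*log(7)) = -5*log(5) - 11*log(2) + 5*log(7).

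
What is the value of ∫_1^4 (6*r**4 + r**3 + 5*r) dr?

By the power rule, an antiderivative is F(r) = 6*r**5/5 + r**4/4 + 5*r**2/2.
Then F(4) - F(1) = (6664/5) - (79/20) = 26577/20.

26577/20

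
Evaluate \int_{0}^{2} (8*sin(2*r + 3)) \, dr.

4*cos(3) - 4*cos(7)

Let u = 2*r + 3, so du = 2 dr. When r = 0, u = 3; when r = 2, u = 7.
The integral becomes 4·∫ sin(u) du from 3 to 7, with antiderivative -4*cos(u).
Back in r: F(r) = -4*cos(2*r + 3).
Then F(2) - F(0) = (-4*cos(7)) - (-4*cos(3)) = 4*cos(3) - 4*cos(7).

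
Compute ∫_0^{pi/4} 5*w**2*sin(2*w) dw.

Integrate by parts twice (u = w^2, dv = 5*sin(2*w) dw).
An antiderivative is F(w) = -5*w**2*cos(2*w)/2 + 5*w*sin(2*w)/2 + 5*cos(2*w)/4.
Then F(pi/4) - F(0) = (5*pi/8) - (5/4) = -5/4 + 5*pi/8.

-5/4 + 5*pi/8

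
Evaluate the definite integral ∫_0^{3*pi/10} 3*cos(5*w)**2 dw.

9*pi/20

Use the identity cos^2(5*w) = (1 + cos(10*w))/2.
An antiderivative is F(w) = 3*w/2 + 3*sin(10*w)/20.
Then F(3*pi/10) - F(0) = (9*pi/20) - (0) = 9*pi/20.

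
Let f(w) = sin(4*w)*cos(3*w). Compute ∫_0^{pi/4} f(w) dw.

4/7 - 2*sqrt(2)/7

Use the identity sin(4*w)cos(3*w) = [sin(7*w) + sin(w)]/2.
An antiderivative is F(w) = -cos(w)/2 - cos(7*w)/14.
Then F(pi/4) - F(0) = (-2*sqrt(2)/7) - (-4/7) = 4/7 - 2*sqrt(2)/7.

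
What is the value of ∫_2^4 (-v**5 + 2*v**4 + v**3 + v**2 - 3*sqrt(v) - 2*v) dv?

-3368/15 + 4*sqrt(2)

By the power rule, an antiderivative is F(v) = -v**6/6 + 2*v**5/5 + v**4/4 - 2*v**(3/2) + v**3/3 - v**2.
Then F(4) - F(2) = (-3296/15) - (24/5 - 4*sqrt(2)) = -3368/15 + 4*sqrt(2).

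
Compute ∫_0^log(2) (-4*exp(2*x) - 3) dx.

-6 - 3*log(2)

An antiderivative is F(x) = -2*exp(2*x) - 3*x.
Then F(log(2)) - F(0) = (-8 - log(8)) - (-2) = -6 - 3*log(2).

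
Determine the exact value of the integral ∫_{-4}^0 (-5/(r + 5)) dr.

An antiderivative is F(r) = -5*log(r + 5).
Then F(0) - F(-4) = (-5*log(5)) - (0) = -5*log(5).

-5*log(5)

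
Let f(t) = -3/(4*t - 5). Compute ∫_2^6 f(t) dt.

-3*log(19)/4 + 3*log(3)/4

An antiderivative is F(t) = -3*log(4*t - 5)/4.
Then F(6) - F(2) = (-3*log(19)/4) - (-3*log(3)/4) = -3*log(19)/4 + 3*log(3)/4.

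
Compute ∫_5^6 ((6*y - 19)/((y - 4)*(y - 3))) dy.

Factor the denominator: y**2 - 7*y + 12 = (y - 3)(y - 4).
Partial fractions: (6*y - 19)/((y - 4)*(y - 3)) = 1/(y - 3) + 5/(y - 4).
An antiderivative is F(y) = 5*log(y - 4) + log(y - 3).
Then F(6) - F(5) = (log(96)) - (log(2)) = log(48).

log(48)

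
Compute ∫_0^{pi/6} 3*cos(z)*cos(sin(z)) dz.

3*sin(1/2)

Let u = sin(z), so du = cos(z) dz. When z = 0, u = 0; when z = pi/6, u = 1/2.
The integral becomes 3·∫ cos(u) du from 0 to 1/2, with antiderivative 3*sin(u).
Back in z: F(z) = 3*sin(sin(z)).
Then F(pi/6) - F(0) = (3*sin(1/2)) - (0) = 3*sin(1/2).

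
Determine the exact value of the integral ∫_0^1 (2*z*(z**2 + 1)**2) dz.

Let u = z**2 + 1, so du = 2*z dz. When z = 0, u = 1; when z = 1, u = 2.
The integral becomes ∫ u**2 du from 1 to 2, with antiderivative u**3/3.
Back in z: F(z) = (z**2 + 1)**3/3.
Then F(1) - F(0) = (8/3) - (1/3) = 7/3.

7/3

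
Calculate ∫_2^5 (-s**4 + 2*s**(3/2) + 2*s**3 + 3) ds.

-3051/10 - 16*sqrt(2)/5 + 20*sqrt(5)

By the power rule, an antiderivative is F(s) = 4*s**(5/2)/5 - s**5/5 + s**4/2 + 3*s.
Then F(5) - F(2) = (-595/2 + 20*sqrt(5)) - (16*sqrt(2)/5 + 38/5) = -3051/10 - 16*sqrt(2)/5 + 20*sqrt(5).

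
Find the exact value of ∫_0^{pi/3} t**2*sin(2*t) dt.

-3/8 + pi**2/36 + sqrt(3)*pi/12

Integrate by parts twice (u = t^2, dv = sin(2*t) dt).
An antiderivative is F(t) = -t**2*cos(2*t)/2 + t*sin(2*t)/2 + cos(2*t)/4.
Then F(pi/3) - F(0) = (-1/8 + pi**2/36 + sqrt(3)*pi/12) - (1/4) = -3/8 + pi**2/36 + sqrt(3)*pi/12.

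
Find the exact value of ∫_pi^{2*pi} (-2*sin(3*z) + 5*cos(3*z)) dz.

An antiderivative is F(z) = 5*sin(3*z)/3 + 2*cos(3*z)/3.
Then F(2*pi) - F(pi) = (2/3) - (-2/3) = 4/3.

4/3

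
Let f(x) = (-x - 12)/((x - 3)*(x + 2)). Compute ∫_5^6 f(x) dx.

Factor the denominator: x**2 - x - 6 = (x + 2)(x - 3).
Partial fractions: (-x - 12)/((x - 3)*(x + 2)) = 2/(x + 2) - 3/(x - 3).
An antiderivative is F(x) = -3*log(x - 3) + 2*log(x + 2).
Then F(6) - F(5) = (log(64/27)) - (log(49/8)) = -2*log(7) - 3*log(3) + 9*log(2).

-2*log(7) - 3*log(3) + 9*log(2)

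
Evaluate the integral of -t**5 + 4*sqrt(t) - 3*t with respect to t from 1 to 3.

-136 + 8*sqrt(3)

By the power rule, an antiderivative is F(t) = -t**6/6 + 8*t**(3/2)/3 - 3*t**2/2.
Then F(3) - F(1) = (-135 + 8*sqrt(3)) - (1) = -136 + 8*sqrt(3).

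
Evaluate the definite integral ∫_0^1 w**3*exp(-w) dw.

Integrate by parts 3 times (u = w^3, dv = exp(-w) dw).
An antiderivative is F(w) = (-w**3 - 3*w**2 - 6*w - 6)*exp(-w).
Then F(1) - F(0) = (-16*exp(-1)) - (-6) = 6 - 16*exp(-1).

6 - 16*exp(-1)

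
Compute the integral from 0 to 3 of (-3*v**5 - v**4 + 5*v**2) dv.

-3681/10

By the power rule, an antiderivative is F(v) = -v**6/2 - v**5/5 + 5*v**3/3.
Then F(3) - F(0) = (-3681/10) - (0) = -3681/10.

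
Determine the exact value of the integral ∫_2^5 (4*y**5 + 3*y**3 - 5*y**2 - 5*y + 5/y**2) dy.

42339/4

By the power rule, an antiderivative is F(y) = 2*y**6/3 + 3*y**4/4 - 5*y**3/3 - 5*y**2/2 - 5/y.
Then F(5) - F(2) = (127363/12) - (173/6) = 42339/4.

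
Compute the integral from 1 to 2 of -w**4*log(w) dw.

31/25 - 32*log(2)/5

Integrate by parts once (u = ln w, dv = -w**4 dw).
An antiderivative is F(w) = -w**5*(5*log(w) - 1)/25.
Then F(2) - F(1) = (32/25 - 32*log(2)/5) - (1/25) = 31/25 - 32*log(2)/5.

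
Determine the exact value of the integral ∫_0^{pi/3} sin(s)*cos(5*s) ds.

-3/16

Use the identity sin(s)cos(5*s) = [sin(6*s) + sin(-4*s)]/2.
An antiderivative is F(s) = cos(4*s)/8 - cos(6*s)/12.
Then F(pi/3) - F(0) = (-7/48) - (1/24) = -3/16.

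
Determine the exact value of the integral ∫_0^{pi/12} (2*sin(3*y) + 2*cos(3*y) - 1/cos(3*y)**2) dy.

1/3

An antiderivative is F(y) = 2*sin(3*y)/3 - 2*cos(3*y)/3 - tan(3*y)/3.
Then F(pi/12) - F(0) = (-1/3) - (-2/3) = 1/3.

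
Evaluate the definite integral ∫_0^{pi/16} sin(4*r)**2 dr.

Use the identity sin^2(4*r) = (1 - cos(8*r))/2.
An antiderivative is F(r) = r/2 - sin(8*r)/16.
Then F(pi/16) - F(0) = (-1/16 + pi/32) - (0) = -1/16 + pi/32.

-1/16 + pi/32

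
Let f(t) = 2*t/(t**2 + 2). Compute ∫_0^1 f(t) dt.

log(3/2)

Let u = t**2 + 2, so du = 2*t dt. When t = 0, u = 2; when t = 1, u = 3.
The integral becomes ∫ 1/u du from 2 to 3, with antiderivative log(u).
Back in t: F(t) = log(t**2 + 2).
Then F(1) - F(0) = (log(3)) - (log(2)) = log(3/2).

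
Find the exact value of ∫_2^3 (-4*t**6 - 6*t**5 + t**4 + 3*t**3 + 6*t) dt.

By the power rule, an antiderivative is F(t) = -4*t**7/7 - t**6 + t**5/5 + 3*t**4/4 + 3*t**2.
Then F(3) - F(2) = (-257931/140) - (-3736/35) = -242987/140.

-242987/140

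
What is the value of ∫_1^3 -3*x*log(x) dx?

6 - 27*log(3)/2

Integrate by parts once (u = ln x, dv = -3*x dx).
An antiderivative is F(x) = -3*x**2*(2*log(x) - 1)/4.
Then F(3) - F(1) = (27/4 - 27*log(3)/2) - (3/4) = 6 - 27*log(3)/2.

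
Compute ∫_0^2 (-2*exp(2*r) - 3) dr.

An antiderivative is F(r) = -exp(2*r) - 3*r.
Then F(2) - F(0) = (-exp(4) - 6) - (-1) = -exp(4) - 5.

-exp(4) - 5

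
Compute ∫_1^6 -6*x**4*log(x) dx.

1866 - 46656*log(6)/5

Integrate by parts once (u = ln x, dv = -6*x**4 dx).
An antiderivative is F(x) = -6*x**5*(5*log(x) - 1)/25.
Then F(6) - F(1) = (46656/25 - 46656*log(6)/5) - (6/25) = 1866 - 46656*log(6)/5.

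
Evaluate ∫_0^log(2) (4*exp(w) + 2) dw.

An antiderivative is F(w) = 2*w + 4*exp(w).
Then F(log(2)) - F(0) = (2*log(2) + 8) - (4) = 2*log(2) + 4.

2*log(2) + 4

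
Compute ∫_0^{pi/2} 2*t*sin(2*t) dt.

Integrate by parts once (u = t, dv = 2*sin(2*t) dt).
An antiderivative is F(t) = -t*cos(2*t) + sin(2*t)/2.
Then F(pi/2) - F(0) = (pi/2) - (0) = pi/2.

pi/2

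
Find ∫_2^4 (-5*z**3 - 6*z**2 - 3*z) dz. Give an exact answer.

By the power rule, an antiderivative is F(z) = -5*z**4/4 - 2*z**3 - 3*z**2/2.
Then F(4) - F(2) = (-472) - (-42) = -430.

-430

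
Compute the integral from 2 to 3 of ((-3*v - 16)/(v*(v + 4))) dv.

-5*log(3) + log(7) + 3*log(2)

Factor the denominator: v**2 + 4*v = (v + 4)v.
Partial fractions: (-3*v - 16)/(v*(v + 4)) = 1/(v + 4) - 4/v.
An antiderivative is F(v) = -4*log(v) + log(v + 4).
Then F(3) - F(2) = (log(7/81)) - (log(3/8)) = -5*log(3) + log(7) + 3*log(2).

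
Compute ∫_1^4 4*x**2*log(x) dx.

-28 + 512*log(2)/3

Integrate by parts once (u = ln x, dv = 4*x**2 dx).
An antiderivative is F(x) = 4*x**3*(3*log(x) - 1)/9.
Then F(4) - F(1) = (-256/9 + 512*log(2)/3) - (-4/9) = -28 + 512*log(2)/3.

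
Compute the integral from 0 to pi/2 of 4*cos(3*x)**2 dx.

Use the identity cos^2(3*x) = (1 + cos(6*x))/2.
An antiderivative is F(x) = 2*x + sin(6*x)/3.
Then F(pi/2) - F(0) = (pi) - (0) = pi.

pi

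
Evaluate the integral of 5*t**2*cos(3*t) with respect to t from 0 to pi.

-10*pi/9

Integrate by parts twice (u = t^2, dv = 5*cos(3*t) dt).
An antiderivative is F(t) = 5*t**2*sin(3*t)/3 + 10*t*cos(3*t)/9 - 10*sin(3*t)/27.
Then F(pi) - F(0) = (-10*pi/9) - (0) = -10*pi/9.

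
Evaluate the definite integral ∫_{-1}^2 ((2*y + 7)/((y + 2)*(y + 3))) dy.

Factor the denominator: y**2 + 5*y + 6 = (y + 3)(y + 2).
Partial fractions: (2*y + 7)/((y + 2)*(y + 3)) = -1/(y + 3) + 3/(y + 2).
An antiderivative is F(y) = 3*log(y + 2) - log(y + 3).
Then F(2) - F(-1) = (log(64/5)) - (-log(2)) = -log(5) + 7*log(2).

-log(5) + 7*log(2)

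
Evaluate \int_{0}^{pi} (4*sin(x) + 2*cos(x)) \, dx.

8

An antiderivative is F(x) = 2*sin(x) - 4*cos(x).
Then F(pi) - F(0) = (4) - (-4) = 8.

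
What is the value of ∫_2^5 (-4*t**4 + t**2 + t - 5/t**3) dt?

By the power rule, an antiderivative is F(t) = -4*t**5/5 + t**3/3 + t**2/2 + 5/(2*t**2).
Then F(5) - F(2) = (-36686/15) - (-2437/120) = -97017/40.

-97017/40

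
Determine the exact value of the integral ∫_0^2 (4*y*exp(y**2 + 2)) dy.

Let u = y**2 + 2, so du = 2*y dy. When y = 0, u = 2; when y = 2, u = 6.
The integral becomes 2·∫ exp(u) du from 2 to 6, with antiderivative 2*exp(u).
Back in y: F(y) = 2*exp(y**2 + 2).
Then F(2) - F(0) = (2*exp(6)) - (2*exp(2)) = -2*(1 - exp(4))*exp(2).

-2*(1 - exp(4))*exp(2)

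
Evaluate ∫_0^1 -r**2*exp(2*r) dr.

Integrate by parts twice (u = r^2, dv = -exp(2*r) dr).
An antiderivative is F(r) = (-2*r**2 + 2*r - 1)*exp(2*r)/4.
Then F(1) - F(0) = (-exp(2)/4) - (-1/4) = 1/4 - exp(2)/4.

1/4 - exp(2)/4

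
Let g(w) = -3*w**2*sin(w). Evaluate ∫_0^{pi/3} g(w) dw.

-sqrt(3)*pi + pi**2/6 + 3

Integrate by parts twice (u = w^2, dv = -3*sin(w) dw).
An antiderivative is F(w) = 3*w**2*cos(w) - 6*w*sin(w) - 6*cos(w).
Then F(pi/3) - F(0) = (-sqrt(3)*pi - 3 + pi**2/6) - (-6) = -sqrt(3)*pi + pi**2/6 + 3.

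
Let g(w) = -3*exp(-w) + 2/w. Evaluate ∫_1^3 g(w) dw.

An antiderivative is F(w) = 2*log(w) + 3*exp(-w).
Then F(3) - F(1) = (3*exp(-3) + 2*log(3)) - (3*exp(-1)) = -3*exp(-1) + 3*exp(-3) + 2*log(3).

-3*exp(-1) + 3*exp(-3) + 2*log(3)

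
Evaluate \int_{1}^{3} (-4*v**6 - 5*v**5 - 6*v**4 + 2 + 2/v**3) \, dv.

By the power rule, an antiderivative is F(v) = -4*v**7/7 - 5*v**6/6 - 6*v**5/5 + 2*v - 1/v**2.
Then F(3) - F(1) = (-1350043/630) - (-337/210) = -674516/315.

-674516/315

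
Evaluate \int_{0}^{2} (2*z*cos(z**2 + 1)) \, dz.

Let u = z**2 + 1, so du = 2*z dz. When z = 0, u = 1; when z = 2, u = 5.
The integral becomes ∫ cos(u) du from 1 to 5, with antiderivative sin(u).
Back in z: F(z) = sin(z**2 + 1).
Then F(2) - F(0) = (sin(5)) - (sin(1)) = sin(5) - sin(1).

sin(5) - sin(1)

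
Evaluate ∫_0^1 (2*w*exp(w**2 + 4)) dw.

-exp(4) + exp(5)

Let u = w**2 + 4, so du = 2*w dw. When w = 0, u = 4; when w = 1, u = 5.
The integral becomes ∫ exp(u) du from 4 to 5, with antiderivative exp(u).
Back in w: F(w) = exp(w**2 + 4).
Then F(1) - F(0) = (exp(5)) - (exp(4)) = -exp(4) + exp(5).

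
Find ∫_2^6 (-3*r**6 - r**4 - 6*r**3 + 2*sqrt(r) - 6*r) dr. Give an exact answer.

By the power rule, an antiderivative is F(r) = -3*r**7/7 - r**5/5 - 3*r**4/2 + 4*r**(3/2)/3 - 3*r**2.
Then F(6) - F(2) = (-4325292/35 + 8*sqrt(6)) - (-3404/35 + 8*sqrt(2)/3) = -4321888/35 - 8*sqrt(2)/3 + 8*sqrt(6).

-4321888/35 - 8*sqrt(2)/3 + 8*sqrt(6)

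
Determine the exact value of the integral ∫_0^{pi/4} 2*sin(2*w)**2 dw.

pi/4

Use the identity sin^2(2*w) = (1 - cos(4*w))/2.
An antiderivative is F(w) = w - sin(4*w)/4.
Then F(pi/4) - F(0) = (pi/4) - (0) = pi/4.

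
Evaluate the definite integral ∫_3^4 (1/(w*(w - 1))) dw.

Factor the denominator: w**2 - w = w(w - 1).
Partial fractions: 1/(w*(w - 1)) = -1/w + 1/(w - 1).
An antiderivative is F(w) = -log(w) + log(w - 1).
Then F(4) - F(3) = (log(3/4)) - (log(2/3)) = log(9/8).

log(9/8)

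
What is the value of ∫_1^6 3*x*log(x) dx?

Integrate by parts once (u = ln x, dv = 3*x dx).
An antiderivative is F(x) = 3*x**2*(2*log(x) - 1)/4.
Then F(6) - F(1) = (-27 + 54*log(2) + 54*log(3)) - (-3/4) = -105/4 + 54*log(2) + 54*log(3).

-105/4 + 54*log(2) + 54*log(3)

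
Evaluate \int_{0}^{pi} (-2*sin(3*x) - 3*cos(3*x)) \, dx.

An antiderivative is F(x) = -sin(3*x) + 2*cos(3*x)/3.
Then F(pi) - F(0) = (-2/3) - (2/3) = -4/3.

-4/3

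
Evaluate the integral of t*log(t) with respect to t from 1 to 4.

Integrate by parts once (u = ln t, dv = t dt).
An antiderivative is F(t) = t**2*(2*log(t) - 1)/4.
Then F(4) - F(1) = (-4 + 16*log(2)) - (-1/4) = -15/4 + 16*log(2).

-15/4 + 16*log(2)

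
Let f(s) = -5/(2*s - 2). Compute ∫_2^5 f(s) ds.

-log(32)

An antiderivative is F(s) = -5*log(2*s - 2)/2.
Then F(5) - F(2) = (-15*log(2)/2) - (-5*log(2)/2) = -log(32).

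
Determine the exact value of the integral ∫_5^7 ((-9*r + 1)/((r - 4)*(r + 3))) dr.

Factor the denominator: r**2 - r - 12 = (r + 3)(r - 4).
Partial fractions: (-9*r + 1)/((r - 4)*(r + 3)) = -4/(r + 3) - 5/(r - 4).
An antiderivative is F(r) = -5*log(r - 4) - 4*log(r + 3).
Then F(7) - F(5) = (-4*log(5) - 5*log(3) - 4*log(2)) - (-12*log(2)) = -4*log(5) - 5*log(3) + 8*log(2).

-4*log(5) - 5*log(3) + 8*log(2)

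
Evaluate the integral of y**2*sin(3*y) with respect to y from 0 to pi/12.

-2/27 - sqrt(2)*pi**2/864 + sqrt(2)*pi/108 + sqrt(2)/27

Integrate by parts twice (u = y^2, dv = sin(3*y) dy).
An antiderivative is F(y) = -y**2*cos(3*y)/3 + 2*y*sin(3*y)/9 + 2*cos(3*y)/27.
Then F(pi/12) - F(0) = (sqrt(2)*(-pi**2 + 8*pi + 32)/864) - (2/27) = -2/27 - sqrt(2)*pi**2/864 + sqrt(2)*pi/108 + sqrt(2)/27.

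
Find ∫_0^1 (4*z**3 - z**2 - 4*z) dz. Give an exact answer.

-4/3

By the power rule, an antiderivative is F(z) = z**4 - z**3/3 - 2*z**2.
Then F(1) - F(0) = (-4/3) - (0) = -4/3.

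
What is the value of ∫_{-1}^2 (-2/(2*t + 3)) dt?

An antiderivative is F(t) = -log(2*t + 3).
Then F(2) - F(-1) = (-log(7)) - (0) = -log(7).

-log(7)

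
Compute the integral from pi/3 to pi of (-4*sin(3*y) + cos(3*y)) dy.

An antiderivative is F(y) = sin(3*y)/3 + 4*cos(3*y)/3.
Then F(pi) - F(pi/3) = (-4/3) - (-4/3) = 0.

0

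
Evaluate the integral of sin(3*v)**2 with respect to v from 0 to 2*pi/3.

pi/3

Use the identity sin^2(3*v) = (1 - cos(6*v))/2.
An antiderivative is F(v) = v/2 - sin(6*v)/12.
Then F(2*pi/3) - F(0) = (pi/3) - (0) = pi/3.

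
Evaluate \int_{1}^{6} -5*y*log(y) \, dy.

-90*log(3) - 90*log(2) + 175/4

Integrate by parts once (u = ln y, dv = -5*y dy).
An antiderivative is F(y) = -5*y**2*(2*log(y) - 1)/4.
Then F(6) - F(1) = (-90*log(3) - 90*log(2) + 45) - (5/4) = -90*log(3) - 90*log(2) + 175/4.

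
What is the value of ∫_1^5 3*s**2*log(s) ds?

-124/3 + 125*log(5)

Integrate by parts once (u = ln s, dv = 3*s**2 ds).
An antiderivative is F(s) = s**3*(3*log(s) - 1)/3.
Then F(5) - F(1) = (-125/3 + 125*log(5)) - (-1/3) = -124/3 + 125*log(5).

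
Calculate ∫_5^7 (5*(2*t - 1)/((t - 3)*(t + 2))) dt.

Factor the denominator: t**2 - t - 6 = (t + 2)(t - 3).
Partial fractions: 5*(2*t - 1)/((t - 3)*(t + 2)) = 5/(t + 2) + 5/(t - 3).
An antiderivative is F(t) = 5*log(t - 3) + 5*log(t + 2).
Then F(7) - F(5) = (10*log(2) + 10*log(3)) - (5*log(2) + 5*log(7)) = -5*log(7) + 5*log(2) + 10*log(3).

-5*log(7) + 5*log(2) + 10*log(3)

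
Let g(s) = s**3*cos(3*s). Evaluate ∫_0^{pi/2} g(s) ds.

-pi**3/24 + 2/27 + pi/9

Integrate by parts 3 times (u = s^3, dv = cos(3*s) ds).
An antiderivative is F(s) = s**3*sin(3*s)/3 + s**2*cos(3*s)/3 - 2*s*sin(3*s)/9 - 2*cos(3*s)/27.
Then F(pi/2) - F(0) = (-pi**3/24 + pi/9) - (-2/27) = -pi**3/24 + 2/27 + pi/9.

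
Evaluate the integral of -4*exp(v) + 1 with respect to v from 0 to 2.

An antiderivative is F(v) = v - 4*exp(v).
Then F(2) - F(0) = (2 - 4*exp(2)) - (-4) = 6 - 4*exp(2).

6 - 4*exp(2)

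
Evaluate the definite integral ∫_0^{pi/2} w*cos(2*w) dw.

Integrate by parts once (u = w, dv = cos(2*w) dw).
An antiderivative is F(w) = w*sin(2*w)/2 + cos(2*w)/4.
Then F(pi/2) - F(0) = (-1/4) - (1/4) = -1/2.

-1/2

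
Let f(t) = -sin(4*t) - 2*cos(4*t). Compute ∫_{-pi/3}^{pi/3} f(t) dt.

An antiderivative is F(t) = -sin(4*t)/2 + cos(4*t)/4.
Then F(pi/3) - F(-pi/3) = (-1/8 + sqrt(3)/4) - (-sqrt(3)/4 - 1/8) = sqrt(3)/2.

sqrt(3)/2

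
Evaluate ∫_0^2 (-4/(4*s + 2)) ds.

-log(5)

An antiderivative is F(s) = -log(4*s + 2).
Then F(2) - F(0) = (-log(10)) - (-log(2)) = -log(5).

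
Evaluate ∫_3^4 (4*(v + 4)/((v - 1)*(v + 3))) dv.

-4*log(2) - log(7) + 6*log(3)

Factor the denominator: v**2 + 2*v - 3 = (v + 3)(v - 1).
Partial fractions: 4*(v + 4)/((v - 1)*(v + 3)) = -1/(v + 3) + 5/(v - 1).
An antiderivative is F(v) = 5*log(v - 1) - log(v + 3).
Then F(4) - F(3) = (-log(7) + 5*log(3)) - (log(16/3)) = -4*log(2) - log(7) + 6*log(3).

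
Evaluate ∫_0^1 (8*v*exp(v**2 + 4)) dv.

-4*(1 - exp(1))*exp(4)

Let u = v**2 + 4, so du = 2*v dv. When v = 0, u = 4; when v = 1, u = 5.
The integral becomes 4·∫ exp(u) du from 4 to 5, with antiderivative 4*exp(u).
Back in v: F(v) = 4*exp(v**2 + 4).
Then F(1) - F(0) = (4*exp(5)) - (4*exp(4)) = -4*(1 - exp(1))*exp(4).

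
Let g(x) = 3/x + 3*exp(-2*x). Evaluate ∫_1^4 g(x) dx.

-3*exp(-8)/2 + 3*exp(-2)/2 + 6*log(2)

An antiderivative is F(x) = 3*log(x) - 3*exp(-2*x)/2.
Then F(4) - F(1) = (-3*exp(-8)/2 + 6*log(2)) - (-3*exp(-2)/2) = -3*exp(-8)/2 + 3*exp(-2)/2 + 6*log(2).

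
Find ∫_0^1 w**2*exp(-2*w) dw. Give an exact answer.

(-5 + exp(2))*exp(-2)/4

Integrate by parts twice (u = w^2, dv = exp(-2*w) dw).
An antiderivative is F(w) = (-2*w**2 - 2*w - 1)*exp(-2*w)/4.
Then F(1) - F(0) = (-5*exp(-2)/4) - (-1/4) = (-5 + exp(2))*exp(-2)/4.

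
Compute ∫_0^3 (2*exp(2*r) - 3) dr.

An antiderivative is F(r) = exp(2*r) - 3*r.
Then F(3) - F(0) = (-9 + exp(6)) - (1) = -10 + exp(6).

-10 + exp(6)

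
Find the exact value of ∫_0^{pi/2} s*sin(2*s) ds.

Integrate by parts once (u = s, dv = sin(2*s) ds).
An antiderivative is F(s) = -s*cos(2*s)/2 + sin(2*s)/4.
Then F(pi/2) - F(0) = (pi/4) - (0) = pi/4.

pi/4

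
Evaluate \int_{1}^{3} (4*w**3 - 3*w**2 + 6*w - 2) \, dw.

By the power rule, an antiderivative is F(w) = w**4 - w**3 + 3*w**2 - 2*w.
Then F(3) - F(1) = (75) - (1) = 74.

74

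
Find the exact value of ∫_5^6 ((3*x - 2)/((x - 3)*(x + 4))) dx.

log(50/27)

Factor the denominator: x**2 + x - 12 = (x + 4)(x - 3).
Partial fractions: (3*x - 2)/((x - 3)*(x + 4)) = 2/(x + 4) + 1/(x - 3).
An antiderivative is F(x) = log(x - 3) + 2*log(x + 4).
Then F(6) - F(5) = (log(3) + 2*log(2) + 2*log(5)) - (log(2) + 4*log(3)) = log(50/27).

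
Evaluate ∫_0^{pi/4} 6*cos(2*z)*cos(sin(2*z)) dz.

3*sin(1)

Let u = sin(2*z), so du = 2*cos(2*z) dz. When z = 0, u = 0; when z = pi/4, u = 1.
The integral becomes 3·∫ cos(u) du from 0 to 1, with antiderivative 3*sin(u).
Back in z: F(z) = 3*sin(sin(2*z)).
Then F(pi/4) - F(0) = (3*sin(1)) - (0) = 3*sin(1).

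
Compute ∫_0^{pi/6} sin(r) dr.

1 - sqrt(3)/2

An antiderivative is F(r) = -cos(r).
Then F(pi/6) - F(0) = (-sqrt(3)/2) - (-1) = 1 - sqrt(3)/2.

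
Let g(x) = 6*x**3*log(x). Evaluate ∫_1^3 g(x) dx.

Integrate by parts once (u = ln x, dv = 6*x**3 dx).
An antiderivative is F(x) = 3*x**4*(4*log(x) - 1)/8.
Then F(3) - F(1) = (-243/8 + 243*log(3)/2) - (-3/8) = -30 + 243*log(3)/2.

-30 + 243*log(3)/2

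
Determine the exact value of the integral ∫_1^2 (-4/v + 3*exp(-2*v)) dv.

-4*log(2) - 3*exp(-4)/2 + 3*exp(-2)/2

An antiderivative is F(v) = -4*log(v) - 3*exp(-2*v)/2.
Then F(2) - F(1) = (-4*log(2) - 3*exp(-4)/2) - (-3*exp(-2)/2) = -4*log(2) - 3*exp(-4)/2 + 3*exp(-2)/2.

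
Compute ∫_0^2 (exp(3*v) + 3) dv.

An antiderivative is F(v) = exp(3*v)/3 + 3*v.
Then F(2) - F(0) = (6 + exp(6)/3) - (1/3) = 17/3 + exp(6)/3.

17/3 + exp(6)/3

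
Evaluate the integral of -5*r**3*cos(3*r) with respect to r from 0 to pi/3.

-20/27 + 5*pi**2/27

Integrate by parts 3 times (u = r^3, dv = -5*cos(3*r) dr).
An antiderivative is F(r) = -5*r**3*sin(3*r)/3 - 5*r**2*cos(3*r)/3 + 10*r*sin(3*r)/9 + 10*cos(3*r)/27.
Then F(pi/3) - F(0) = (-10/27 + 5*pi**2/27) - (10/27) = -20/27 + 5*pi**2/27.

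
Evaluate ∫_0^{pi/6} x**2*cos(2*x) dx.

-sqrt(3)/8 + sqrt(3)*pi**2/144 + pi/24

Integrate by parts twice (u = x^2, dv = cos(2*x) dx).
An antiderivative is F(x) = x**2*sin(2*x)/2 + x*cos(2*x)/2 - sin(2*x)/4.
Then F(pi/6) - F(0) = (-sqrt(3)/8 + sqrt(3)*pi**2/144 + pi/24) - (0) = -sqrt(3)/8 + sqrt(3)*pi**2/144 + pi/24.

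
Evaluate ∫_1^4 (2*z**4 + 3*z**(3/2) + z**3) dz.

10203/20

By the power rule, an antiderivative is F(z) = 6*z**(5/2)/5 + 2*z**5/5 + z**4/4.
Then F(4) - F(1) = (512) - (37/20) = 10203/20.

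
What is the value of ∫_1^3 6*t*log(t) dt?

Integrate by parts once (u = ln t, dv = 6*t dt).
An antiderivative is F(t) = 3*t**2*(2*log(t) - 1)/2.
Then F(3) - F(1) = (-27/2 + 27*log(3)) - (-3/2) = -12 + 27*log(3).

-12 + 27*log(3)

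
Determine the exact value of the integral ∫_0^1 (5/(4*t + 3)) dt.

-5*log(3)/4 + 5*log(7)/4

An antiderivative is F(t) = 5*log(4*t + 3)/4.
Then F(1) - F(0) = (5*log(7)/4) - (5*log(3)/4) = -5*log(3)/4 + 5*log(7)/4.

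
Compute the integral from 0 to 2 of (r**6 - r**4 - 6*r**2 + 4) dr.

By the power rule, an antiderivative is F(r) = r**7/7 - r**5/5 - 2*r**3 + 4*r.
Then F(2) - F(0) = (136/35) - (0) = 136/35.

136/35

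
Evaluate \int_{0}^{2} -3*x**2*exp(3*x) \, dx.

2/9 - 26*exp(6)/9

Integrate by parts twice (u = x^2, dv = -3*exp(3*x) dx).
An antiderivative is F(x) = (-9*x**2 + 6*x - 2)*exp(3*x)/9.
Then F(2) - F(0) = (-26*exp(6)/9) - (-2/9) = 2/9 - 26*exp(6)/9.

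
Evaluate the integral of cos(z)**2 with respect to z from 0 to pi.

Use the identity cos^2(z) = (1 + cos(2*z))/2.
An antiderivative is F(z) = z/2 + sin(2*z)/4.
Then F(pi) - F(0) = (pi/2) - (0) = pi/2.

pi/2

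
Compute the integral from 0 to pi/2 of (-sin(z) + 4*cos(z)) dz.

3

An antiderivative is F(z) = 4*sin(z) + cos(z).
Then F(pi/2) - F(0) = (4) - (1) = 3.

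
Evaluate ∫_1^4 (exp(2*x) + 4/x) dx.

An antiderivative is F(x) = exp(2*x)/2 + 4*log(x).
Then F(4) - F(1) = (8*log(2) + exp(8)/2) - (exp(2)/2) = -exp(2)/2 + 8*log(2) + exp(8)/2.

-exp(2)/2 + 8*log(2) + exp(8)/2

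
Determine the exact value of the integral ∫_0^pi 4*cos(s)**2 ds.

2*pi

Use the identity cos^2(s) = (1 + cos(2*s))/2.
An antiderivative is F(s) = 2*s + sin(2*s).
Then F(pi) - F(0) = (2*pi) - (0) = 2*pi.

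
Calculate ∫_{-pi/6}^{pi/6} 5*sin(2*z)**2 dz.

-5*sqrt(3)/8 + 5*pi/6

Use the identity sin^2(2*z) = (1 - cos(4*z))/2.
An antiderivative is F(z) = 5*z/2 - 5*sin(4*z)/8.
Then F(pi/6) - F(-pi/6) = (-5*sqrt(3)/16 + 5*pi/12) - (-5*pi/12 + 5*sqrt(3)/16) = -5*sqrt(3)/8 + 5*pi/6.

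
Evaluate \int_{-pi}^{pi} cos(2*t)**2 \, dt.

Use the identity cos^2(2*t) = (1 + cos(4*t))/2.
An antiderivative is F(t) = t/2 + sin(4*t)/8.
Then F(pi) - F(-pi) = (pi/2) - (-pi/2) = pi.

pi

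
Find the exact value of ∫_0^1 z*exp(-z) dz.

1 - 2*exp(-1)

Integrate by parts once (u = z, dv = exp(-z) dz).
An antiderivative is F(z) = (-z - 1)*exp(-z).
Then F(1) - F(0) = (-2*exp(-1)) - (-1) = 1 - 2*exp(-1).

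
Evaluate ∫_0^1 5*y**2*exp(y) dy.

-10 + 5*E

Integrate by parts twice (u = y^2, dv = 5*exp(y) dy).
An antiderivative is F(y) = (5*y**2 - 10*y + 10)*exp(y).
Then F(1) - F(0) = (5*E) - (10) = -10 + 5*E.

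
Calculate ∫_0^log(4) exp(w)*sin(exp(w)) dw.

Let u = exp(w), so du = exp(w) dw. When w = 0, u = 1; when w = log(4), u = 4.
The integral becomes ∫ sin(u) du from 1 to 4, with antiderivative -cos(u).
Back in w: F(w) = -cos(exp(w)).
Then F(log(4)) - F(0) = (-cos(4)) - (-cos(1)) = cos(1) - cos(4).

cos(1) - cos(4)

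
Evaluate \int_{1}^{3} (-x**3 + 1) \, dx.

By the power rule, an antiderivative is F(x) = -x**4/4 + x.
Then F(3) - F(1) = (-69/4) - (3/4) = -18.

-18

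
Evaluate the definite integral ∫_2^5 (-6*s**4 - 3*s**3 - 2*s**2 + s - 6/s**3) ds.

By the power rule, an antiderivative is F(s) = -6*s**5/5 - 3*s**4/4 - 2*s**3/3 + s**2/2 + 3/s**2.
Then F(5) - F(2) = (-1286839/300) - (-3179/60) = -105912/25.

-105912/25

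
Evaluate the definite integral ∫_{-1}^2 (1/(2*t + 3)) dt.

An antiderivative is F(t) = log(2*t + 3)/2.
Then F(2) - F(-1) = (log(7)/2) - (0) = log(7)/2.

log(7)/2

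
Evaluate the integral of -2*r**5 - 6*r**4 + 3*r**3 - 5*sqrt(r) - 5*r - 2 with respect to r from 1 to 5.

By the power rule, an antiderivative is F(r) = -r**6/3 - 6*r**5/5 + 3*r**4/4 - 10*r**(3/2)/3 - 5*r**2/2 - 2*r.
Then F(5) - F(1) = (-102745/12 - 50*sqrt(5)/3) - (-517/60) = -128302/15 - 50*sqrt(5)/3.

-128302/15 - 50*sqrt(5)/3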